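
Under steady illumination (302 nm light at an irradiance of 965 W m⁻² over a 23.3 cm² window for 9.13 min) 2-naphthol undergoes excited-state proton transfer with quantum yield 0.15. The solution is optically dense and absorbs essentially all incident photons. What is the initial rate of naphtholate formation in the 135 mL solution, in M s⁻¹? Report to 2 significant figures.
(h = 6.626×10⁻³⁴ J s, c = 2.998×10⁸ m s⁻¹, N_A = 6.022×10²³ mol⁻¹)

Photon energy at 302 nm: hc/λ = (6.626×10⁻³⁴)(2.998×10⁸)/(302×10⁻⁹) = 6.578×10⁻¹⁹ J.
Energy delivered: (965 W m⁻²)(23.3×10⁻⁴ m²)(547.8 s) = 1232 J.
Photons incident: 1232 / 6.578×10⁻¹⁹ = 1.873×10²¹, i.e. 1.873×10²¹/6.022×10²³ = 0.003110 mol.
Product formed: 0.15 × 0.003110 = 4.665×10⁻⁴ mol.
Rate: 4.665×10⁻⁴ mol / (547.8 s × 0.135 L) = 6.3×10⁻⁶ M s⁻¹.

6.3×10⁻⁶ M s⁻¹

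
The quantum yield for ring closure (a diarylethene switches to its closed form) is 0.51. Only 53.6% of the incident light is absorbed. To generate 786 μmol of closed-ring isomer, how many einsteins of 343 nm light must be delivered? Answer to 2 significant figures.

0.0029 einstein

Product: 786 μmol = 7.86×10⁻⁴ mol.
Photons that must be absorbed: 7.86×10⁻⁴ / 0.51 = 0.001541 mol.
Incident photons needed: 0.001541 / 0.536 = 0.002875 mol.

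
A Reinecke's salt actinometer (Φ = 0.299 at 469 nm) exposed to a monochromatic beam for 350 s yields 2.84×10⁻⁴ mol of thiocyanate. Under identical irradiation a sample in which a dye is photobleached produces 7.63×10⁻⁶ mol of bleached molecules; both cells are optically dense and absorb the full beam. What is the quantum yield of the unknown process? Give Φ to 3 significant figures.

Photons absorbed by the actinometer: 2.84×10⁻⁴ / 0.299 = 9.498×10⁻⁴ mol.
Φ(unknown) = 7.63×10⁻⁶ / 9.498×10⁻⁴ = 0.00803.

Φ = 0.00803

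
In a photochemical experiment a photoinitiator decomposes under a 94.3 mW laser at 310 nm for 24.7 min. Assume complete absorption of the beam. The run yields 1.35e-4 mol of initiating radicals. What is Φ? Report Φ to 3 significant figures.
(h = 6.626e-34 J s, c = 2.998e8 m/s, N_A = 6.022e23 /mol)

Photon energy at 310 nm: hc/λ = (6.626e-34)(2.998e8)/(310e-9) = 6.408e-19 J.
Energy delivered: (94.3 mW)(1482 s) = 139.8 J.
Photons incident: 139.8 / 6.408e-19 = 2.182e20, i.e. 2.182e20/6.022e23 = 3.623e-4 mol.
Φ = 1.35e-4 mol / 3.623e-4 mol photons = 0.373.

Φ = 0.373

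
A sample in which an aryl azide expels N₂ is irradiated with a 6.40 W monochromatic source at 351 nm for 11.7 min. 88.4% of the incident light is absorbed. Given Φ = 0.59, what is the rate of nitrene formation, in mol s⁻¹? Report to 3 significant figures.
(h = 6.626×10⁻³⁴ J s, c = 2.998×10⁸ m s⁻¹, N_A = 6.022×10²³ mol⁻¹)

9.79×10⁻⁶ mol s⁻¹

Photon energy at 351 nm: hc/λ = (6.626×10⁻³⁴)(2.998×10⁸)/(351×10⁻⁹) = 5.659×10⁻¹⁹ J.
Energy delivered: (6.40 W)(702 s) = 4493 J.
Photons incident: 4493 / 5.659×10⁻¹⁹ = 7.940×10²¹, i.e. 7.940×10²¹/6.022×10²³ = 0.01318 mol.
Photons absorbed: 0.884 × 0.01318 = 0.01165 mol.
Product formed: 0.59 × 0.01165 = 0.006874 mol.
Rate: 0.006874 / 702 s = 9.79×10⁻⁶ mol s⁻¹.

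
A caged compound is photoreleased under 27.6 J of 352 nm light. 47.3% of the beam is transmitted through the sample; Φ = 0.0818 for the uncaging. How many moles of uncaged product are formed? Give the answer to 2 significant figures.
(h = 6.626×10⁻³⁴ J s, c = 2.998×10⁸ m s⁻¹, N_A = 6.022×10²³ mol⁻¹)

Photon energy at 352 nm: hc/λ = (6.626×10⁻³⁴)(2.998×10⁸)/(352×10⁻⁹) = 5.643×10⁻¹⁹ J.
Photons incident: 27.6 / 5.643×10⁻¹⁹ = 4.891×10¹⁹, i.e. 4.891×10¹⁹/6.022×10²³ = 8.122×10⁻⁵ mol.
Fraction absorbed: 1 − 47.3/100 = 0.5270.
Photons absorbed: 0.5270 × 8.122×10⁻⁵ = 4.280×10⁻⁵ mol.
Product: Φ × n_abs = 0.0818 × 4.280×10⁻⁵ = 3.501×10⁻⁶ mol.

3.5×10⁻⁶ mol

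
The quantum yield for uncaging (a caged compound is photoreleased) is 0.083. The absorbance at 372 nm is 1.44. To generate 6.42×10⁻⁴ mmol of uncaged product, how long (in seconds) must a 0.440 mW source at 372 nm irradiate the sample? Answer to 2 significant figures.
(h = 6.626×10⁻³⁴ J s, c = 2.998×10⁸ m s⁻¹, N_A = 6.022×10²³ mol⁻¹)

Product: 6.42×10⁻⁴ mmol = 6.42×10⁻⁷ mol.
Photons that must be absorbed: 6.42×10⁻⁷ / 0.083 = 7.735×10⁻⁶ mol.
Fraction absorbed: 1 − 10^(−1.44) = 0.9637.
Incident photons needed: 7.735×10⁻⁶ / 0.9637 = 8.026×10⁻⁶ mol.
Photon energy: hc/λ = 5.340×10⁻¹⁹ J; per mole, 3.216×10⁵ J mol⁻¹.
Energy required: 8.026×10⁻⁶ × 3.216×10⁵ = 2.581 J.
Time: 2.581 J / 0.00044 W = 5900 s.

t ≈ 5900 s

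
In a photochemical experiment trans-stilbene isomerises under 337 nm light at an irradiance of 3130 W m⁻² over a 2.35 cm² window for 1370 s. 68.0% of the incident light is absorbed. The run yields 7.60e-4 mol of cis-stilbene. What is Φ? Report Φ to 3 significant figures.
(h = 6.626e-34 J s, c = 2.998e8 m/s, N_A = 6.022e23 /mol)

Photon energy at 337 nm: hc/λ = (6.626e-34)(2.998e8)/(337e-9) = 5.895e-19 J.
Energy delivered: (3130 W m⁻²)(2.35e-4 m²)(1370 s) = 1008 J.
Photons incident: 1008 / 5.895e-19 = 1.710e21, i.e. 1.710e21/6.022e23 = 0.002840 mol.
Photons absorbed: 0.680 × 0.002840 = 0.001931 mol.
Φ = 7.60e-4 mol / 0.001931 mol photons = 0.394.

Φ = 0.394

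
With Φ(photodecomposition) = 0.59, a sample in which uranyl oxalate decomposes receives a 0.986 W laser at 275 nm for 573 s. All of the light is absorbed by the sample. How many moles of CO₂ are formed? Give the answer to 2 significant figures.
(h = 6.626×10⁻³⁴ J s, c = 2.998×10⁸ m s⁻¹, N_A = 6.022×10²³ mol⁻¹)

7.7×10⁻⁴ mol

Photon energy at 275 nm: hc/λ = (6.626×10⁻³⁴)(2.998×10⁸)/(275×10⁻⁹) = 7.224×10⁻¹⁹ J.
Energy delivered: (0.986 W)(573 s) = 565.0 J.
Photons incident: 565.0 / 7.224×10⁻¹⁹ = 7.821×10²⁰, i.e. 7.821×10²⁰/6.022×10²³ = 0.001299 mol.
Product: Φ × n_abs = 0.59 × 0.001299 = 7.664×10⁻⁴ mol.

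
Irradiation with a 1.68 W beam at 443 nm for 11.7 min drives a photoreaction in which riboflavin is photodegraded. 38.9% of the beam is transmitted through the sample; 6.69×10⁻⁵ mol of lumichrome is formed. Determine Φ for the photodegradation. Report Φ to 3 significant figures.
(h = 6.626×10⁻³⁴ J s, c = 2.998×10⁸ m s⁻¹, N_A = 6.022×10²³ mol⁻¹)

Photon energy at 443 nm: hc/λ = (6.626×10⁻³⁴)(2.998×10⁸)/(443×10⁻⁹) = 4.484×10⁻¹⁹ J.
Energy delivered: (1.68 W)(702 s) = 1179 J.
Photons incident: 1179 / 4.484×10⁻¹⁹ = 2.629×10²¹, i.e. 2.629×10²¹/6.022×10²³ = 0.004366 mol.
Fraction absorbed: 1 − 38.9/100 = 0.6110.
Photons absorbed: 0.6110 × 0.004366 = 0.002668 mol.
Φ = 6.69×10⁻⁵ mol / 0.002668 mol photons = 0.0251.

Φ = 0.0251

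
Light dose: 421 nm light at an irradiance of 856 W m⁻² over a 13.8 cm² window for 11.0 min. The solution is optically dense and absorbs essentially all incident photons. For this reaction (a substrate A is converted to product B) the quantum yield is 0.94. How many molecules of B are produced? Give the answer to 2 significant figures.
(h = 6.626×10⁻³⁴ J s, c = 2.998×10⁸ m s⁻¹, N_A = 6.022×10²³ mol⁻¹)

Photon energy at 421 nm: hc/λ = (6.626×10⁻³⁴)(2.998×10⁸)/(421×10⁻⁹) = 4.718×10⁻¹⁹ J.
Energy delivered: (856 W m⁻²)(13.8×10⁻⁴ m²)(660 s) = 779.6 J.
Photons incident: 779.6 / 4.718×10⁻¹⁹ = 1.652×10²¹, i.e. 1.652×10²¹/6.022×10²³ = 0.002743 mol.
Product: Φ × n_abs = 0.94 × 0.002743 = 0.002578 mol.
As a count: 0.002578 × 6.022×10²³ = 1.6×10²¹.

1.6×10²¹ molecules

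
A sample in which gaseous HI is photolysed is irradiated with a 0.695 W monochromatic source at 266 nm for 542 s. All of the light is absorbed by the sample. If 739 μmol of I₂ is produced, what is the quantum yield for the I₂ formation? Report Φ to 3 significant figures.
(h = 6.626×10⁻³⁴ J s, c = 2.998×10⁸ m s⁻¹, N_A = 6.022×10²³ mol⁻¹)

Φ = 0.882

Product: 739 μmol = 7.39×10⁻⁴ mol.
Photon energy at 266 nm: hc/λ = (6.626×10⁻³⁴)(2.998×10⁸)/(266×10⁻⁹) = 7.468×10⁻¹⁹ J.
Energy delivered: (0.695 W)(542 s) = 376.7 J.
Photons incident: 376.7 / 7.468×10⁻¹⁹ = 5.044×10²⁰, i.e. 5.044×10²⁰/6.022×10²³ = 8.376×10⁻⁴ mol.
Φ = 7.39×10⁻⁴ mol / 8.376×10⁻⁴ mol photons = 0.882.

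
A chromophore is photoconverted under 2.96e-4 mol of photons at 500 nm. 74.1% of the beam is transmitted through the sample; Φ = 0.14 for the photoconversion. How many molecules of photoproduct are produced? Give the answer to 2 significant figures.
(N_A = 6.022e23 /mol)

6.5e18 molecules

Fraction absorbed: 1 − 74.1/100 = 0.2590.
Photons absorbed: 0.2590 × 2.96e-4 = 7.666e-5 mol.
Product: Φ × n_abs = 0.14 × 7.666e-5 = 1.073e-5 mol.
As a count: 1.073e-5 × 6.022e23 = 6.5e18.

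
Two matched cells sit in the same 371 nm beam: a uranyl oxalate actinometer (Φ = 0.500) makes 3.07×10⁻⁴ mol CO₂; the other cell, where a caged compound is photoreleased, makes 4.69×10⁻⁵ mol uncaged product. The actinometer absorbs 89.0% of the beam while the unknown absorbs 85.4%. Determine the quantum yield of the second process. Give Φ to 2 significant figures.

Φ = 0.080

Photons absorbed by the actinometer: 3.07×10⁻⁴ / 0.500 = 6.140×10⁻⁴ mol.
Incident flux: 6.140×10⁻⁴ / 0.890 = 6.899×10⁻⁴ einstein.
Absorbed by unknown: 0.854 × 6.899×10⁻⁴ = 5.892×10⁻⁴ mol.
Φ(unknown) = 4.69×10⁻⁵ / 5.892×10⁻⁴ = 0.080.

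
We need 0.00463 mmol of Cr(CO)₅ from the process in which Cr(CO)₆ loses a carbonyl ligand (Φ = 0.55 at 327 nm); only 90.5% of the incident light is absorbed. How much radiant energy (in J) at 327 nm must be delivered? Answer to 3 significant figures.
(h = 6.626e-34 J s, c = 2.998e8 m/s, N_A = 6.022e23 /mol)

Product: 0.00463 mmol = 4.63e-6 mol.
Photons that must be absorbed: 4.63e-6 / 0.55 = 8.418e-6 mol.
Incident photons needed: 8.418e-6 / 0.905 = 9.302e-6 mol.
Photon energy: hc/λ = 6.075e-19 J; per mole, 3.658e5 J mol⁻¹.
Energy required: 9.302e-6 × 3.658e5 = 3.40 J.

3.40 J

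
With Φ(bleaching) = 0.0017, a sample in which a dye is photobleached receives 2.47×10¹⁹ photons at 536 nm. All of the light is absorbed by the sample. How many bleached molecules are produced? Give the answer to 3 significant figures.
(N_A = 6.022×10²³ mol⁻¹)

Moles of photons: 2.47×10¹⁹ / 6.022×10²³ = 4.102×10⁻⁵ mol.
Product: Φ × n_abs = 0.0017 × 4.102×10⁻⁵ = 6.973×10⁻⁸ mol.
As a count: 6.973×10⁻⁸ × 6.022×10²³ = 4.20×10¹⁶.

4.20×10¹⁶ bleached molecules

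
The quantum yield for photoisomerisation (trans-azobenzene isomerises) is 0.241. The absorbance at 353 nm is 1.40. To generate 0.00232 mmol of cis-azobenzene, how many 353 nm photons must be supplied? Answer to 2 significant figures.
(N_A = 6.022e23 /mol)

6.0e18 photons

Product: 0.00232 mmol = 2.32e-6 mol.
Photons that must be absorbed: 2.32e-6 / 0.241 = 9.627e-6 mol.
Fraction absorbed: 1 − 10^(−1.40) = 0.9602.
Incident photons needed: 9.627e-6 / 0.9602 = 1.003e-5 mol.
Photon count: 1.003e-5 × 6.022e23 = 6.0e18.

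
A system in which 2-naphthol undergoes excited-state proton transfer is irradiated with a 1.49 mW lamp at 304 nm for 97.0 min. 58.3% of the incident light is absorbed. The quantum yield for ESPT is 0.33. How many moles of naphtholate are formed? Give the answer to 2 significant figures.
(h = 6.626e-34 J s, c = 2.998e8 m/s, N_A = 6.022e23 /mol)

Photon energy at 304 nm: hc/λ = (6.626e-34)(2.998e8)/(304e-9) = 6.534e-19 J.
Energy delivered: (1.49 mW)(5820 s) = 8.672 J.
Photons incident: 8.672 / 6.534e-19 = 1.327e19, i.e. 1.327e19/6.022e23 = 2.204e-5 mol.
Photons absorbed: 0.583 × 2.204e-5 = 1.285e-5 mol.
Product: Φ × n_abs = 0.33 × 1.285e-5 = 4.241e-6 mol.

4.2e-6 mol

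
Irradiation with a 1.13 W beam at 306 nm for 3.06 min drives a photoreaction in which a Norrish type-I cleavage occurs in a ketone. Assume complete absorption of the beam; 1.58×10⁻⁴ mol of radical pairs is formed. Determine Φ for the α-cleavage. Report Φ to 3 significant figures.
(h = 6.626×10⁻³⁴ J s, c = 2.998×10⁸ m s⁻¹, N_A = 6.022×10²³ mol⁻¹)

Φ = 0.298

Photon energy at 306 nm: hc/λ = (6.626×10⁻³⁴)(2.998×10⁸)/(306×10⁻⁹) = 6.492×10⁻¹⁹ J.
Energy delivered: (1.13 W)(183.6 s) = 207.5 J.
Photons incident: 207.5 / 6.492×10⁻¹⁹ = 3.196×10²⁰, i.e. 3.196×10²⁰/6.022×10²³ = 5.307×10⁻⁴ mol.
Φ = 1.58×10⁻⁴ mol / 5.307×10⁻⁴ mol photons = 0.298.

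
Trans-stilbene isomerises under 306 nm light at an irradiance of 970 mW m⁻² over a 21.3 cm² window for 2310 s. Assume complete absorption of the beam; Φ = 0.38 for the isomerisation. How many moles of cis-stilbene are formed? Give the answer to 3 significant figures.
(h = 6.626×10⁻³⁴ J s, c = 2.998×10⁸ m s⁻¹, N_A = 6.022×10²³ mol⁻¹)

4.64×10⁻⁶ mol

Photon energy at 306 nm: hc/λ = (6.626×10⁻³⁴)(2.998×10⁸)/(306×10⁻⁹) = 6.492×10⁻¹⁹ J.
Energy delivered: (970 mW m⁻²)(21.3×10⁻⁴ m²)(2310 s) = 4.773 J.
Photons incident: 4.773 / 6.492×10⁻¹⁹ = 7.352×10¹⁸, i.e. 7.352×10¹⁸/6.022×10²³ = 1.221×10⁻⁵ mol.
Product: Φ × n_abs = 0.38 × 1.221×10⁻⁵ = 4.640×10⁻⁶ mol.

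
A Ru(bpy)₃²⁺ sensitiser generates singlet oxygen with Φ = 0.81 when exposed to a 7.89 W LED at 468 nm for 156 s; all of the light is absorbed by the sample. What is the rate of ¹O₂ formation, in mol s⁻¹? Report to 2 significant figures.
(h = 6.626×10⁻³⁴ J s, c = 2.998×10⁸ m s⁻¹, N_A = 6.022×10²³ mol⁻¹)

Photon energy at 468 nm: hc/λ = (6.626×10⁻³⁴)(2.998×10⁸)/(468×10⁻⁹) = 4.245×10⁻¹⁹ J.
Energy delivered: (7.89 W)(156 s) = 1231 J.
Photons incident: 1231 / 4.245×10⁻¹⁹ = 2.900×10²¹, i.e. 2.900×10²¹/6.022×10²³ = 0.004816 mol.
Product formed: 0.81 × 0.004816 = 0.003901 mol.
Rate: 0.003901 / 156 s = 2.5×10⁻⁵ mol s⁻¹.

2.5×10⁻⁵ mol s⁻¹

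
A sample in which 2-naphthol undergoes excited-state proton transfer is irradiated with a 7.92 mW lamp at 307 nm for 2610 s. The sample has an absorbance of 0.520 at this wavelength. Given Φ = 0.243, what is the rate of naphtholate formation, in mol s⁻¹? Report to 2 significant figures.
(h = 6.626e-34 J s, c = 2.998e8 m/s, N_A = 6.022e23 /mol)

Photon energy at 307 nm: hc/λ = (6.626e-34)(2.998e8)/(307e-9) = 6.471e-19 J.
Energy delivered: (7.92 mW)(2610 s) = 20.67 J.
Photons incident: 20.67 / 6.471e-19 = 3.194e19, i.e. 3.194e19/6.022e23 = 5.304e-5 mol.
Fraction absorbed: 1 − 10^(−0.520) = 0.6980.
Photons absorbed: 0.6980 × 5.304e-5 = 3.702e-5 mol.
Product formed: 0.243 × 3.702e-5 = 8.996e-6 mol.
Rate: 8.996e-6 / 2610 s = 3.4e-9 mol s⁻¹.

3.4e-9 mol s⁻¹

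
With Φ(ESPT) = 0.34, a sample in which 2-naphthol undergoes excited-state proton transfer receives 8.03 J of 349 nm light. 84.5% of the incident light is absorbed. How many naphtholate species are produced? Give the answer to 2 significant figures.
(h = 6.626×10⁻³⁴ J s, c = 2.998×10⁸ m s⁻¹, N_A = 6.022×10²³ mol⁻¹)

Photon energy at 349 nm: hc/λ = (6.626×10⁻³⁴)(2.998×10⁸)/(349×10⁻⁹) = 5.692×10⁻¹⁹ J.
Photons incident: 8.03 / 5.692×10⁻¹⁹ = 1.411×10¹⁹, i.e. 1.411×10¹⁹/6.022×10²³ = 2.343×10⁻⁵ mol.
Photons absorbed: 0.845 × 2.343×10⁻⁵ = 1.980×10⁻⁵ mol.
Product: Φ × n_abs = 0.34 × 1.980×10⁻⁵ = 6.732×10⁻⁶ mol.
As a count: 6.732×10⁻⁶ × 6.022×10²³ = 4.1×10¹⁸.

4.1×10¹⁸ species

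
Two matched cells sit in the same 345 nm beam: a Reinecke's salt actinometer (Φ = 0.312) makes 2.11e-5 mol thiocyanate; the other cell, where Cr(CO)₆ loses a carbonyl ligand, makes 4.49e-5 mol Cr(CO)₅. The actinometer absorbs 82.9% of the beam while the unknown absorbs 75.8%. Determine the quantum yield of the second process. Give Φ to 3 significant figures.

Φ = 0.726

Photons absorbed by the actinometer: 2.11e-5 / 0.312 = 6.763e-5 mol.
Incident flux: 6.763e-5 / 0.829 = 8.158e-5 einstein.
Absorbed by unknown: 0.758 × 8.158e-5 = 6.184e-5 mol.
Φ(unknown) = 4.49e-5 / 6.184e-5 = 0.726.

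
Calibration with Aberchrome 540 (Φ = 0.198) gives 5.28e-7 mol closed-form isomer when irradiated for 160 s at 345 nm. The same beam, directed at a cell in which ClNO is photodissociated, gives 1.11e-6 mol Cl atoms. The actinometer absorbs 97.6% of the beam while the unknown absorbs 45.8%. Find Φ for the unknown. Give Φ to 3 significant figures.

Photons absorbed by the actinometer: 5.28e-7 / 0.198 = 2.667e-6 mol.
Incident flux: 2.667e-6 / 0.976 = 2.733e-6 einstein.
Absorbed by unknown: 0.458 × 2.733e-6 = 1.252e-6 mol.
Φ(unknown) = 1.11e-6 / 1.252e-6 = 0.887.

Φ = 0.887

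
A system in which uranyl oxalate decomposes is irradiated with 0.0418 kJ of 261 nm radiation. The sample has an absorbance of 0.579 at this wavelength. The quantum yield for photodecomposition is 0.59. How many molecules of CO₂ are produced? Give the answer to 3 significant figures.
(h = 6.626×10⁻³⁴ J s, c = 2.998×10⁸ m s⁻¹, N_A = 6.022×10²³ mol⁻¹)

Photon energy at 261 nm: hc/λ = (6.626×10⁻³⁴)(2.998×10⁸)/(261×10⁻⁹) = 7.611×10⁻¹⁹ J.
Incident energy: 0.0418 kJ = 41.8 J.
Photons incident: 41.8 / 7.611×10⁻¹⁹ = 5.492×10¹⁹, i.e. 5.492×10¹⁹/6.022×10²³ = 9.120×10⁻⁵ mol.
Fraction absorbed: 1 − 10^(−0.579) = 0.7364.
Photons absorbed: 0.7364 × 9.120×10⁻⁵ = 6.716×10⁻⁵ mol.
Product: Φ × n_abs = 0.59 × 6.716×10⁻⁵ = 3.962×10⁻⁵ mol.
As a count: 3.962×10⁻⁵ × 6.022×10²³ = 2.39×10¹⁹.

2.39×10¹⁹ molecules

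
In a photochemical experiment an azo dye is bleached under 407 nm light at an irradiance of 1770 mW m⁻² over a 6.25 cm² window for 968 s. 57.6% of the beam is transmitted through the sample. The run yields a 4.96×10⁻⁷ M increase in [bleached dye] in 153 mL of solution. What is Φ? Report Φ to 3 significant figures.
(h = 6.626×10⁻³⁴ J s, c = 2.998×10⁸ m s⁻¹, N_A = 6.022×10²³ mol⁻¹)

Φ = 0.0491

Product: (4.96×10⁻⁷ M)(0.153 L) = 7.589×10⁻⁸ mol.
Photon energy at 407 nm: hc/λ = (6.626×10⁻³⁴)(2.998×10⁸)/(407×10⁻⁹) = 4.881×10⁻¹⁹ J.
Energy delivered: (1770 mW m⁻²)(6.25×10⁻⁴ m²)(968 s) = 1.071 J.
Photons incident: 1.071 / 4.881×10⁻¹⁹ = 2.194×10¹⁸, i.e. 2.194×10¹⁸/6.022×10²³ = 3.643×10⁻⁶ mol.
Fraction absorbed: 1 − 57.6/100 = 0.4240.
Photons absorbed: 0.4240 × 3.643×10⁻⁶ = 1.545×10⁻⁶ mol.
Φ = 7.589×10⁻⁸ mol / 1.545×10⁻⁶ mol photons = 0.0491.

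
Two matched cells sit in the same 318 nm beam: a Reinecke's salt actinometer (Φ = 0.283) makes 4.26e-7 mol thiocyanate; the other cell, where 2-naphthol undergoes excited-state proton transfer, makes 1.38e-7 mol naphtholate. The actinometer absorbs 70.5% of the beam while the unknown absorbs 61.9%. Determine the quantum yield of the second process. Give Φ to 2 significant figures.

Φ = 0.10

Photons absorbed by the actinometer: 4.26e-7 / 0.283 = 1.505e-6 mol.
Incident flux: 1.505e-6 / 0.705 = 2.135e-6 einstein.
Absorbed by unknown: 0.619 × 2.135e-6 = 1.322e-6 mol.
Φ(unknown) = 1.38e-7 / 1.322e-6 = 0.10.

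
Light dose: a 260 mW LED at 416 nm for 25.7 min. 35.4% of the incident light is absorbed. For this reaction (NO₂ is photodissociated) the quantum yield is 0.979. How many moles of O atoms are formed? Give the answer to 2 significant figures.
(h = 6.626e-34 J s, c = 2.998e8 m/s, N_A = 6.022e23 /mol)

Photon energy at 416 nm: hc/λ = (6.626e-34)(2.998e8)/(416e-9) = 4.775e-19 J.
Energy delivered: (260 mW)(1542 s) = 400.9 J.
Photons incident: 400.9 / 4.775e-19 = 8.396e20, i.e. 8.396e20/6.022e23 = 0.001394 mol.
Photons absorbed: 0.354 × 0.001394 = 4.935e-4 mol.
Product: Φ × n_abs = 0.979 × 4.935e-4 = 4.831e-4 mol.

4.8e-4 mol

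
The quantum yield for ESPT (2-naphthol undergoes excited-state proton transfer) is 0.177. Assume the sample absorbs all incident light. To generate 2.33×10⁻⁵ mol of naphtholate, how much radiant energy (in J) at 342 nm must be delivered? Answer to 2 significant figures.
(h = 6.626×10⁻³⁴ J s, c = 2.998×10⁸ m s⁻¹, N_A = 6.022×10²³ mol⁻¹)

Photons that must be absorbed: 2.33×10⁻⁵ / 0.177 = 1.316×10⁻⁴ mol.
Photon energy: hc/λ = 5.808×10⁻¹⁹ J; per mole, 3.498×10⁵ J mol⁻¹.
Energy required: 1.316×10⁻⁴ × 3.498×10⁵ = 46 J.

46 J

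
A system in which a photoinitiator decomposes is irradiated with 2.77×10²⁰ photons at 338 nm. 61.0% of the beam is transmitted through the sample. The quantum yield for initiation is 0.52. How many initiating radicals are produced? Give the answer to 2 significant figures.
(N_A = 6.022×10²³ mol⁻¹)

5.6×10¹⁹ initiating radicals

Moles of photons: 2.77×10²⁰ / 6.022×10²³ = 4.600×10⁻⁴ mol.
Fraction absorbed: 1 − 61.0/100 = 0.3900.
Photons absorbed: 0.3900 × 4.600×10⁻⁴ = 1.794×10⁻⁴ mol.
Product: Φ × n_abs = 0.52 × 1.794×10⁻⁴ = 9.329×10⁻⁵ mol.
As a count: 9.329×10⁻⁵ × 6.022×10²³ = 5.6×10¹⁹.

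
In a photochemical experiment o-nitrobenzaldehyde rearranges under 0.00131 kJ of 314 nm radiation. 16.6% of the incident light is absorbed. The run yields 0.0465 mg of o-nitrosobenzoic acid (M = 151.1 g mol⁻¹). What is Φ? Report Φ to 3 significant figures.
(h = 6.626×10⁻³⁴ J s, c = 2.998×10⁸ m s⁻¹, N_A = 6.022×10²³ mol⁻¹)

Φ = 0.539

Product: 0.0465 mg / 151.1 g mol⁻¹ = 3.077×10⁻⁷ mol.
Photon energy at 314 nm: hc/λ = (6.626×10⁻³⁴)(2.998×10⁸)/(314×10⁻⁹) = 6.326×10⁻¹⁹ J.
Incident energy: 0.00131 kJ = 1.31 J.
Photons incident: 1.31 / 6.326×10⁻¹⁹ = 2.071×10¹⁸, i.e. 2.071×10¹⁸/6.022×10²³ = 3.439×10⁻⁶ mol.
Photons absorbed: 0.166 × 3.439×10⁻⁶ = 5.709×10⁻⁷ mol.
Φ = 3.077×10⁻⁷ mol / 5.709×10⁻⁷ mol photons = 0.539.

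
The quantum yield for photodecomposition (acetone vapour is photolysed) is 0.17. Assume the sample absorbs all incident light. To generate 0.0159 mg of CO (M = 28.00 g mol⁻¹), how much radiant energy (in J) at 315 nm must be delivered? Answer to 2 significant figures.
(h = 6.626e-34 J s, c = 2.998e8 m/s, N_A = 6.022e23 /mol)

1.3 J

Product: 0.0159 mg / 28.00 g mol⁻¹ = 5.679e-7 mol.
Photons that must be absorbed: 5.679e-7 / 0.17 = 3.341e-6 mol.
Photon energy: hc/λ = 6.306e-19 J; per mole, 3.797e5 J mol⁻¹.
Energy required: 3.341e-6 × 3.797e5 = 1.3 J.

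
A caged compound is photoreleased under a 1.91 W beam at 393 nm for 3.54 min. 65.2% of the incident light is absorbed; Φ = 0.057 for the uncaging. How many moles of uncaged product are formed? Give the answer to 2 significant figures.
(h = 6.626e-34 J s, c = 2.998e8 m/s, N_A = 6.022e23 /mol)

5.0e-5 mol

Photon energy at 393 nm: hc/λ = (6.626e-34)(2.998e8)/(393e-9) = 5.055e-19 J.
Energy delivered: (1.91 W)(212.4 s) = 405.7 J.
Photons incident: 405.7 / 5.055e-19 = 8.026e20, i.e. 8.026e20/6.022e23 = 0.001333 mol.
Photons absorbed: 0.652 × 0.001333 = 8.691e-4 mol.
Product: Φ × n_abs = 0.057 × 8.691e-4 = 4.954e-5 mol.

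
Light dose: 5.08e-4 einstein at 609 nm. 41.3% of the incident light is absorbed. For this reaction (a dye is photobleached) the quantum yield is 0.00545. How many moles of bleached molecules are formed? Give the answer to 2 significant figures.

1.1e-6 mol

Photons absorbed: 0.413 × 5.08e-4 = 2.098e-4 mol.
Product: Φ × n_abs = 0.00545 × 2.098e-4 = 1.143e-6 mol.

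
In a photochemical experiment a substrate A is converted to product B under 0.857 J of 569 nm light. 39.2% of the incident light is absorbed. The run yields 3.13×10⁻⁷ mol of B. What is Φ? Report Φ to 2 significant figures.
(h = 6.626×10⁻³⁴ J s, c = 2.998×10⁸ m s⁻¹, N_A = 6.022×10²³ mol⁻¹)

Photon energy at 569 nm: hc/λ = (6.626×10⁻³⁴)(2.998×10⁸)/(569×10⁻⁹) = 3.491×10⁻¹⁹ J.
Photons incident: 0.857 / 3.491×10⁻¹⁹ = 2.455×10¹⁸, i.e. 2.455×10¹⁸/6.022×10²³ = 4.077×10⁻⁶ mol.
Photons absorbed: 0.392 × 4.077×10⁻⁶ = 1.598×10⁻⁶ mol.
Φ = 3.13×10⁻⁷ mol / 1.598×10⁻⁶ mol photons = 0.20.

Φ = 0.20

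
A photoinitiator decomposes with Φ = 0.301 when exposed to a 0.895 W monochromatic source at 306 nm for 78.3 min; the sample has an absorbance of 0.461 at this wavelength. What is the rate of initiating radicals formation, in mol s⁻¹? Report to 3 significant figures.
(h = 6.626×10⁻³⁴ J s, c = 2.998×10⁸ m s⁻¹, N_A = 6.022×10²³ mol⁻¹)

Photon energy at 306 nm: hc/λ = (6.626×10⁻³⁴)(2.998×10⁸)/(306×10⁻⁹) = 6.492×10⁻¹⁹ J.
Energy delivered: (0.895 W)(4698 s) = 4205 J.
Photons incident: 4205 / 6.492×10⁻¹⁹ = 6.477×10²¹, i.e. 6.477×10²¹/6.022×10²³ = 0.01076 mol.
Fraction absorbed: 1 − 10^(−0.461) = 0.6541.
Photons absorbed: 0.6541 × 0.01076 = 0.007038 mol.
Product formed: 0.301 × 0.007038 = 0.002118 mol.
Rate: 0.002118 / 4698 s = 4.51×10⁻⁷ mol s⁻¹.

4.51×10⁻⁷ mol s⁻¹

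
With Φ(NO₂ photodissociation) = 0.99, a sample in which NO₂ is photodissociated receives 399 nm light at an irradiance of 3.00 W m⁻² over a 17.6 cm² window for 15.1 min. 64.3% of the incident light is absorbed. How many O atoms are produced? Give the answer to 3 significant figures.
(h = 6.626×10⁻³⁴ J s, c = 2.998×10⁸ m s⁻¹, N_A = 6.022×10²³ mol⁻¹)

6.12×10¹⁸ atoms

Photon energy at 399 nm: hc/λ = (6.626×10⁻³⁴)(2.998×10⁸)/(399×10⁻⁹) = 4.979×10⁻¹⁹ J.
Energy delivered: (3.00 W m⁻²)(17.6×10⁻⁴ m²)(906 s) = 4.784 J.
Photons incident: 4.784 / 4.979×10⁻¹⁹ = 9.608×10¹⁸, i.e. 9.608×10¹⁸/6.022×10²³ = 1.595×10⁻⁵ mol.
Photons absorbed: 0.643 × 1.595×10⁻⁵ = 1.026×10⁻⁵ mol.
Product: Φ × n_abs = 0.99 × 1.026×10⁻⁵ = 1.016×10⁻⁵ mol.
As a count: 1.016×10⁻⁵ × 6.022×10²³ = 6.12×10¹⁸.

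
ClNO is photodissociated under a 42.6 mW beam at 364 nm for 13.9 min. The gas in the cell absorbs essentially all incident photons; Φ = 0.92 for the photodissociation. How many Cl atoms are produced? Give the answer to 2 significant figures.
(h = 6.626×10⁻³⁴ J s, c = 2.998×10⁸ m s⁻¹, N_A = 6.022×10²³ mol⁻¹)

6.0×10¹⁹ atoms

Photon energy at 364 nm: hc/λ = (6.626×10⁻³⁴)(2.998×10⁸)/(364×10⁻⁹) = 5.457×10⁻¹⁹ J.
Energy delivered: (42.6 mW)(834 s) = 35.53 J.
Photons incident: 35.53 / 5.457×10⁻¹⁹ = 6.511×10¹⁹, i.e. 6.511×10¹⁹/6.022×10²³ = 1.081×10⁻⁴ mol.
Product: Φ × n_abs = 0.92 × 1.081×10⁻⁴ = 9.945×10⁻⁵ mol.
As a count: 9.945×10⁻⁵ × 6.022×10²³ = 6.0×10¹⁹.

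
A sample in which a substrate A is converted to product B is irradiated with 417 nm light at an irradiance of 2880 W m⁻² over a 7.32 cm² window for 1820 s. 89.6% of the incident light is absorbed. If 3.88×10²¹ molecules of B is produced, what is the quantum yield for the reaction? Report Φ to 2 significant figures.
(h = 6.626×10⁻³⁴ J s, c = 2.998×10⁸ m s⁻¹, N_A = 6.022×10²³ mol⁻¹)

Product: 3.88×10²¹ / 6.022×10²³ = 0.006443 mol.
Photon energy at 417 nm: hc/λ = (6.626×10⁻³⁴)(2.998×10⁸)/(417×10⁻⁹) = 4.764×10⁻¹⁹ J.
Energy delivered: (2880 W m⁻²)(7.32×10⁻⁴ m²)(1820 s) = 3837 J.
Photons incident: 3837 / 4.764×10⁻¹⁹ = 8.054×10²¹, i.e. 8.054×10²¹/6.022×10²³ = 0.01337 mol.
Photons absorbed: 0.896 × 0.01337 = 0.01198 mol.
Φ = 0.006443 mol / 0.01198 mol photons = 0.54.

Φ = 0.54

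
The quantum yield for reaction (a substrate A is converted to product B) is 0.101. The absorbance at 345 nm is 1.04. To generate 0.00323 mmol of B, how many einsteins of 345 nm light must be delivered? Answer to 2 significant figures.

3.5e-5 einstein

Product: 0.00323 mmol = 3.23e-6 mol.
Photons that must be absorbed: 3.23e-6 / 0.101 = 3.198e-5 mol.
Fraction absorbed: 1 − 10^(−1.04) = 0.9088.
Incident photons needed: 3.198e-5 / 0.9088 = 3.519e-5 mol.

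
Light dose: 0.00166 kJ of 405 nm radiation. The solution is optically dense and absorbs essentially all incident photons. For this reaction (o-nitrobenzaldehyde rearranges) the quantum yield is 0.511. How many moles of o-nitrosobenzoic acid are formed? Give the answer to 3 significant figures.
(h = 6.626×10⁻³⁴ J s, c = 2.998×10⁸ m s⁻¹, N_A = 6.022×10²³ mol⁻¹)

2.87×10⁻⁶ mol

Photon energy at 405 nm: hc/λ = (6.626×10⁻³⁴)(2.998×10⁸)/(405×10⁻⁹) = 4.905×10⁻¹⁹ J.
Incident energy: 0.00166 kJ = 1.66 J.
Photons incident: 1.66 / 4.905×10⁻¹⁹ = 3.384×10¹⁸, i.e. 3.384×10¹⁸/6.022×10²³ = 5.619×10⁻⁶ mol.
Product: Φ × n_abs = 0.511 × 5.619×10⁻⁶ = 2.871×10⁻⁶ mol.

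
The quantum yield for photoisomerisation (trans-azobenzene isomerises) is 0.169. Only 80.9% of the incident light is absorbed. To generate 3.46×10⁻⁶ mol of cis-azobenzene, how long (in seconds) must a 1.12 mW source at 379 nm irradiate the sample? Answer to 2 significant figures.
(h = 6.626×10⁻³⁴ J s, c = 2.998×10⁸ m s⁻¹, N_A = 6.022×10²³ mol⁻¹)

t ≈ 7100 s

Photons that must be absorbed: 3.46×10⁻⁶ / 0.169 = 2.047×10⁻⁵ mol.
Incident photons needed: 2.047×10⁻⁵ / 0.809 = 2.530×10⁻⁵ mol.
Photon energy: hc/λ = 5.241×10⁻¹⁹ J; per mole, 3.156×10⁵ J mol⁻¹.
Energy required: 2.530×10⁻⁵ × 3.156×10⁵ = 7.985 J.
Time: 7.985 J / 0.00112 W = 7100 s.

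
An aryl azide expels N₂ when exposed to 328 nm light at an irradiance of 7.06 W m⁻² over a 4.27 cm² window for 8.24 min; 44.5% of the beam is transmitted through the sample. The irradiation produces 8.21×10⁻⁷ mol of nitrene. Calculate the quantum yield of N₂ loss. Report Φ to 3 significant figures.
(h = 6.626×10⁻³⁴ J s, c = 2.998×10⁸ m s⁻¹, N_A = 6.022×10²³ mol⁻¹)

Φ = 0.362

Photon energy at 328 nm: hc/λ = (6.626×10⁻³⁴)(2.998×10⁸)/(328×10⁻⁹) = 6.056×10⁻¹⁹ J.
Energy delivered: (7.06 W m⁻²)(4.27×10⁻⁴ m²)(494.4 s) = 1.490 J.
Photons incident: 1.490 / 6.056×10⁻¹⁹ = 2.460×10¹⁸, i.e. 2.460×10¹⁸/6.022×10²³ = 4.085×10⁻⁶ mol.
Fraction absorbed: 1 − 44.5/100 = 0.5550.
Photons absorbed: 0.5550 × 4.085×10⁻⁶ = 2.267×10⁻⁶ mol.
Φ = 8.21×10⁻⁷ mol / 2.267×10⁻⁶ mol photons = 0.362.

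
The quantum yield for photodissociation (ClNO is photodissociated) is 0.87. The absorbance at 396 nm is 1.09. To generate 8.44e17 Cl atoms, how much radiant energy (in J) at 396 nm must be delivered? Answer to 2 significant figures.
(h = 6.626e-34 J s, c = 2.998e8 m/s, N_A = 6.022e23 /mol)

Product: 8.44e17 / 6.022e23 = 1.402e-6 mol.
Photons that must be absorbed: 1.402e-6 / 0.87 = 1.611e-6 mol.
Fraction absorbed: 1 − 10^(−1.09) = 0.9187.
Incident photons needed: 1.611e-6 / 0.9187 = 1.754e-6 mol.
Photon energy: hc/λ = 5.016e-19 J; per mole, 3.021e5 J mol⁻¹.
Energy required: 1.754e-6 × 3.021e5 = 0.53 J.

0.53 J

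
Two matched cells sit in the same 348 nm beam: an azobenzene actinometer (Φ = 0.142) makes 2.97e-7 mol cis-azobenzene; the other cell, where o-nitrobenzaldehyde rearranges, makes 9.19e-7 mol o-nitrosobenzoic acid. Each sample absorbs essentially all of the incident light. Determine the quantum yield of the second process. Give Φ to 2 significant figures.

Φ = 0.44

Photons absorbed by the actinometer: 2.97e-7 / 0.142 = 2.092e-6 mol.
Φ(unknown) = 9.19e-7 / 2.092e-6 = 0.44.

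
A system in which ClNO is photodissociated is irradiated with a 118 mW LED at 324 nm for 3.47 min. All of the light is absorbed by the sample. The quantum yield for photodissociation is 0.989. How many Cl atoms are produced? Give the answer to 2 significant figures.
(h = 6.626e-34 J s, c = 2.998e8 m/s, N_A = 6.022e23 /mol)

4.0e19 atoms

Photon energy at 324 nm: hc/λ = (6.626e-34)(2.998e8)/(324e-9) = 6.131e-19 J.
Energy delivered: (118 mW)(208.2 s) = 24.57 J.
Photons incident: 24.57 / 6.131e-19 = 4.008e19, i.e. 4.008e19/6.022e23 = 6.656e-5 mol.
Product: Φ × n_abs = 0.989 × 6.656e-5 = 6.583e-5 mol.
As a count: 6.583e-5 × 6.022e23 = 4.0e19.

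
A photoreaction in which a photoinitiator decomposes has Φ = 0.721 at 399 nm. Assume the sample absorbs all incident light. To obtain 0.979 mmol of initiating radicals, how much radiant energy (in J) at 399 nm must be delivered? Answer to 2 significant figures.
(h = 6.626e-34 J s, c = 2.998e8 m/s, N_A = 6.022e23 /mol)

Product: 0.979 mmol = 9.79e-4 mol.
Photons that must be absorbed: 9.79e-4 / 0.721 = 0.001358 mol.
Photon energy: hc/λ = 4.979e-19 J; per mole, 2.998e5 J mol⁻¹.
Energy required: 0.001358 × 2.998e5 = 410 J.

410 J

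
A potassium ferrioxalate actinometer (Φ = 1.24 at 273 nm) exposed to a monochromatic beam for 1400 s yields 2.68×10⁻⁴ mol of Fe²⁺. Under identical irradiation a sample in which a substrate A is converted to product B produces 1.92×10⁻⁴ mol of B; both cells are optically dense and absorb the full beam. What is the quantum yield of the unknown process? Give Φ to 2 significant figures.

Photons absorbed by the actinometer: 2.68×10⁻⁴ / 1.24 = 2.161×10⁻⁴ mol.
Φ(unknown) = 1.92×10⁻⁴ / 2.161×10⁻⁴ = 0.89.

Φ = 0.89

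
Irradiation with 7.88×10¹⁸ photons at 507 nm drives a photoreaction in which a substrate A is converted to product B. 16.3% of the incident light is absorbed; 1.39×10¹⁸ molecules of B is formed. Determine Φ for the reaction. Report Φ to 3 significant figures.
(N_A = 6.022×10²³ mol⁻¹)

Φ = 1.08

Product: 1.39×10¹⁸ / 6.022×10²³ = 2.308×10⁻⁶ mol.
Moles of photons: 7.88×10¹⁸ / 6.022×10²³ = 1.309×10⁻⁵ mol.
Photons absorbed: 0.163 × 1.309×10⁻⁵ = 2.134×10⁻⁶ mol.
Φ = 2.308×10⁻⁶ mol / 2.134×10⁻⁶ mol photons = 1.08.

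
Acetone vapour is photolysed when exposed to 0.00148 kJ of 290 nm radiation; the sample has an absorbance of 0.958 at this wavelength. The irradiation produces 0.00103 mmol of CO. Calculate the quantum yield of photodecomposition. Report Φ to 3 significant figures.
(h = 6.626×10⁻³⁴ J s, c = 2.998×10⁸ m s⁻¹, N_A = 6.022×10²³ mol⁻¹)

Product: 0.00103 mmol = 1.03×10⁻⁶ mol.
Photon energy at 290 nm: hc/λ = (6.626×10⁻³⁴)(2.998×10⁸)/(290×10⁻⁹) = 6.850×10⁻¹⁹ J.
Incident energy: 0.00148 kJ = 1.48 J.
Photons incident: 1.48 / 6.850×10⁻¹⁹ = 2.161×10¹⁸, i.e. 2.161×10¹⁸/6.022×10²³ = 3.589×10⁻⁶ mol.
Fraction absorbed: 1 − 10^(−0.958) = 0.8898.
Photons absorbed: 0.8898 × 3.589×10⁻⁶ = 3.193×10⁻⁶ mol.
Φ = 1.03×10⁻⁶ mol / 3.193×10⁻⁶ mol photons = 0.323.

Φ = 0.323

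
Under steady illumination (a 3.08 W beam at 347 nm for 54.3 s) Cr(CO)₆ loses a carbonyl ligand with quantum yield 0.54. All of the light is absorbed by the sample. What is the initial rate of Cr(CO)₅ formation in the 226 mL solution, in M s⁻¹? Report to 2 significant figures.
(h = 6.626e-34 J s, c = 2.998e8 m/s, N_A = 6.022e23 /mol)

2.1e-5 M s⁻¹

Photon energy at 347 nm: hc/λ = (6.626e-34)(2.998e8)/(347e-9) = 5.725e-19 J.
Energy delivered: (3.08 W)(54.3 s) = 167.2 J.
Photons incident: 167.2 / 5.725e-19 = 2.921e20, i.e. 2.921e20/6.022e23 = 4.851e-4 mol.
Product formed: 0.54 × 4.851e-4 = 2.620e-4 mol.
Rate: 2.620e-4 mol / (54.3 s × 0.226 L) = 2.1e-5 M s⁻¹.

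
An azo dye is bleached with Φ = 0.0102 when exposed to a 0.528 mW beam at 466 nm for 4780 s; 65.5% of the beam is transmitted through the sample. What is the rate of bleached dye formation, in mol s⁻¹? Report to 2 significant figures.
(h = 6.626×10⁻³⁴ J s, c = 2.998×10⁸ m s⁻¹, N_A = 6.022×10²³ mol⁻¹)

7.2×10⁻¹² mol s⁻¹

Photon energy at 466 nm: hc/λ = (6.626×10⁻³⁴)(2.998×10⁸)/(466×10⁻⁹) = 4.263×10⁻¹⁹ J.
Energy delivered: (0.528 mW)(4780 s) = 2.524 J.
Photons incident: 2.524 / 4.263×10⁻¹⁹ = 5.921×10¹⁸, i.e. 5.921×10¹⁸/6.022×10²³ = 9.832×10⁻⁶ mol.
Fraction absorbed: 1 − 65.5/100 = 0.3450.
Photons absorbed: 0.3450 × 9.832×10⁻⁶ = 3.392×10⁻⁶ mol.
Product formed: 0.0102 × 3.392×10⁻⁶ = 3.460×10⁻⁸ mol.
Rate: 3.460×10⁻⁸ / 4780 s = 7.2×10⁻¹² mol s⁻¹.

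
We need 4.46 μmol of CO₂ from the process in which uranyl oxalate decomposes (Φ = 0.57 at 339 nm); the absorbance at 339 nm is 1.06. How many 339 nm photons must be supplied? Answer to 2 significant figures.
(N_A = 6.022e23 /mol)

Product: 4.46 μmol = 4.46e-6 mol.
Photons that must be absorbed: 4.46e-6 / 0.57 = 7.825e-6 mol.
Fraction absorbed: 1 − 10^(−1.06) = 0.9129.
Incident photons needed: 7.825e-6 / 0.9129 = 8.572e-6 mol.
Photon count: 8.572e-6 × 6.022e23 = 5.2e18.

5.2e18 photons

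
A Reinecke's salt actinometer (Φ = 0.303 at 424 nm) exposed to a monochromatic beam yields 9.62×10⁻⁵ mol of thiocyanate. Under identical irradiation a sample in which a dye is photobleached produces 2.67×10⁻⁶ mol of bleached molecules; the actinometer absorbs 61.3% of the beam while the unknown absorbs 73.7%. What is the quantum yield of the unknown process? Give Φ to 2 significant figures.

Photons absorbed by the actinometer: 9.62×10⁻⁵ / 0.303 = 3.175×10⁻⁴ mol.
Incident flux: 3.175×10⁻⁴ / 0.613 = 5.179×10⁻⁴ einstein.
Absorbed by unknown: 0.737 × 5.179×10⁻⁴ = 3.817×10⁻⁴ mol.
Φ(unknown) = 2.67×10⁻⁶ / 3.817×10⁻⁴ = 0.0070.

Φ = 0.0070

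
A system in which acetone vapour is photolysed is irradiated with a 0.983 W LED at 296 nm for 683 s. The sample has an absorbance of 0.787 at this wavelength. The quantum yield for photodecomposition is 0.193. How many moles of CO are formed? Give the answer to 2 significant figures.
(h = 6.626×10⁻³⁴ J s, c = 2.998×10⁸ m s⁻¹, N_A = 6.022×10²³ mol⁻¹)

Photon energy at 296 nm: hc/λ = (6.626×10⁻³⁴)(2.998×10⁸)/(296×10⁻⁹) = 6.711×10⁻¹⁹ J.
Energy delivered: (0.983 W)(683 s) = 671.4 J.
Photons incident: 671.4 / 6.711×10⁻¹⁹ = 1.000×10²¹, i.e. 1.000×10²¹/6.022×10²³ = 0.001661 mol.
Fraction absorbed: 1 − 10^(−0.787) = 0.8367.
Photons absorbed: 0.8367 × 0.001661 = 0.001390 mol.
Product: Φ × n_abs = 0.193 × 0.001390 = 2.683×10⁻⁴ mol.

2.7×10⁻⁴ mol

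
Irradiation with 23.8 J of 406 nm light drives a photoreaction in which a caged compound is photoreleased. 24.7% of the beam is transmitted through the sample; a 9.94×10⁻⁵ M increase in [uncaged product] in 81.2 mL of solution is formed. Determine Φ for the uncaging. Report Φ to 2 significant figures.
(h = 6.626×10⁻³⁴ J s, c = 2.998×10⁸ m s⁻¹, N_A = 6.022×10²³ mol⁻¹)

Φ = 0.13

Product: (9.94×10⁻⁵ M)(0.0812 L) = 8.071×10⁻⁶ mol.
Photon energy at 406 nm: hc/λ = (6.626×10⁻³⁴)(2.998×10⁸)/(406×10⁻⁹) = 4.893×10⁻¹⁹ J.
Photons incident: 23.8 / 4.893×10⁻¹⁹ = 4.864×10¹⁹, i.e. 4.864×10¹⁹/6.022×10²³ = 8.077×10⁻⁵ mol.
Fraction absorbed: 1 − 24.7/100 = 0.7530.
Photons absorbed: 0.7530 × 8.077×10⁻⁵ = 6.082×10⁻⁵ mol.
Φ = 8.071×10⁻⁶ mol / 6.082×10⁻⁵ mol photons = 0.13.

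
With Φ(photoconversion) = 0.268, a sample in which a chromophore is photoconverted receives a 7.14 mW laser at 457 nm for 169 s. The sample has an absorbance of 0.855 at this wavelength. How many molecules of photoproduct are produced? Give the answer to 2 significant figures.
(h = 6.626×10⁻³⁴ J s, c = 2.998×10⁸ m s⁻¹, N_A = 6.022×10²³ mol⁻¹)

Photon energy at 457 nm: hc/λ = (6.626×10⁻³⁴)(2.998×10⁸)/(457×10⁻⁹) = 4.347×10⁻¹⁹ J.
Energy delivered: (7.14 mW)(169 s) = 1.207 J.
Photons incident: 1.207 / 4.347×10⁻¹⁹ = 2.777×10¹⁸, i.e. 2.777×10¹⁸/6.022×10²³ = 4.611×10⁻⁶ mol.
Fraction absorbed: 1 − 10^(−0.855) = 0.8604.
Photons absorbed: 0.8604 × 4.611×10⁻⁶ = 3.967×10⁻⁶ mol.
Product: Φ × n_abs = 0.268 × 3.967×10⁻⁶ = 1.063×10⁻⁶ mol.
As a count: 1.063×10⁻⁶ × 6.022×10²³ = 6.4×10¹⁷.

6.4×10¹⁷ molecules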